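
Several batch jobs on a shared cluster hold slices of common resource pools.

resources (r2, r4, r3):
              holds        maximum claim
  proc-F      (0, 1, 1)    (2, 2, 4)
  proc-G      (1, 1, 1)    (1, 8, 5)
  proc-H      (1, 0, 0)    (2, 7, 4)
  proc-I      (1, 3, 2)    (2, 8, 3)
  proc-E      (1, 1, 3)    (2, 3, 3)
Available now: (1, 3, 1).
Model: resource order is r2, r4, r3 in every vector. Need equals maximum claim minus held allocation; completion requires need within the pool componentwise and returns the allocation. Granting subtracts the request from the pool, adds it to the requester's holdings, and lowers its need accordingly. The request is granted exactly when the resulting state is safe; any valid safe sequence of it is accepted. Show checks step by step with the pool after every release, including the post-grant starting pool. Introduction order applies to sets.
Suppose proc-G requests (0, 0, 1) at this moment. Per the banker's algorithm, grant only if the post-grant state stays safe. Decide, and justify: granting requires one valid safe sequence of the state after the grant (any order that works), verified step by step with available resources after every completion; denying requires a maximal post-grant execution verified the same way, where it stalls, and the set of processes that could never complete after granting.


GRANT. The post-grant state is safe; one safe sequence: proc-E, proc-F, proc-I, proc-G, proc-H.
Key observation: the grant leaves (1, 3, 0) free — enough for proc-E, whose release restarts the cascade.
Check on the post-grant state, step by step:
  pool = (1, 3, 0)
  proc-E needs (1, 2, 0) <= (1, 3, 0) -> finishes; pool += (1, 1, 3) = (2, 4, 3)
  proc-F needs (2, 1, 3) <= (2, 4, 3) -> finishes; pool += (0, 1, 1) = (2, 5, 4)
  proc-I needs (1, 5, 1) <= (2, 5, 4) -> finishes; pool += (1, 3, 2) = (3, 8, 6)
  proc-G needs (0, 7, 3) <= (3, 8, 6) -> finishes; pool += (1, 1, 2) = (4, 9, 8)
  proc-H needs (1, 7, 4) <= (4, 9, 8) -> finishes; pool += (1, 0, 0) = (5, 9, 8)


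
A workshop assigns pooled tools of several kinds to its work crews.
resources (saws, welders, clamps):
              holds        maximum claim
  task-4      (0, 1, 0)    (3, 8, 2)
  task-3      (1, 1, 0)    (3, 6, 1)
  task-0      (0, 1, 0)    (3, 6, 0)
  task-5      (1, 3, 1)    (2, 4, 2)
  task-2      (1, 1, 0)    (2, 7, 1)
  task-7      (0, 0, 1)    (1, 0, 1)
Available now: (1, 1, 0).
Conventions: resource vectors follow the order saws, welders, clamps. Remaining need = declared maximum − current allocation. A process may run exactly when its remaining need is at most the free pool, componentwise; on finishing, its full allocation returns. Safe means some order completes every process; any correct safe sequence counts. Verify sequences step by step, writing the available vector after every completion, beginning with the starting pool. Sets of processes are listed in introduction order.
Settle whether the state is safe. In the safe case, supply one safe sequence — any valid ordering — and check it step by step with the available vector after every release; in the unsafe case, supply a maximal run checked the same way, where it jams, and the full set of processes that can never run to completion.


UNSAFE — no complete ordering exists.
Key observation: no order helps: past task-7, task-5, the free pool tops out at (2, 4, 2), below what each blocked process needs in welders.
Going as far as possible: task-7, task-5; after that, nothing fits. Walking it through:
  pool = (1, 1, 0)
  task-7: need (1, 0, 0) fits (1, 1, 0); releases (0, 0, 1), pool now (1, 1, 1)
  task-5: need (1, 1, 1) fits (1, 1, 1); releases (1, 3, 1), pool now (2, 4, 2)
  blocked: task-4 wants (3, 7, 2), pool (2, 4, 2) — not enough saws and welders
  blocked: task-3 wants (2, 5, 1), pool (2, 4, 2) — not enough welders
  blocked: task-0 wants (3, 5, 0), pool (2, 4, 2) — not enough saws and welders
  blocked: task-2 wants (1, 6, 1), pool (2, 4, 2) — not enough welders
Permanently blocked: task-4, task-3, task-0 and task-2.


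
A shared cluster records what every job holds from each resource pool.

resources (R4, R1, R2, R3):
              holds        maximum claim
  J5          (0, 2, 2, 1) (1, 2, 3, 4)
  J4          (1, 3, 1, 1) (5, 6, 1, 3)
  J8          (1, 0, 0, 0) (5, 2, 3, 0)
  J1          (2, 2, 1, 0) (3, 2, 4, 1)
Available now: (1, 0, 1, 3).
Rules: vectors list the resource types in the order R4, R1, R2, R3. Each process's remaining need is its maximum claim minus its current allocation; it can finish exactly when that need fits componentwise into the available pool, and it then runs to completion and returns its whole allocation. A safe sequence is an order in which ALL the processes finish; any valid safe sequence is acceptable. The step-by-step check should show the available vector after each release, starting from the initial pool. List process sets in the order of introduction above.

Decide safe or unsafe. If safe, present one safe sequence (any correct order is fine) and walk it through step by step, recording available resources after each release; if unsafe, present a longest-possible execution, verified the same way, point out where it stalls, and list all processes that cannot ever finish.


UNSAFE — no complete ordering exists.
Key observation: J5, J1 can finish, but then (3, 4, 4, 4) is all there is, and the blocked group's R4 demands exceed it.
Going as far as possible: J5, J1; after that, nothing fits. Check, step by step:
  pool = (1, 0, 1, 3)
  J5: need (1, 0, 1, 3) fits (1, 0, 1, 3); releases (0, 2, 2, 1), pool now (1, 2, 3, 4)
  J1: need (1, 0, 3, 1) fits (1, 2, 3, 4); releases (2, 2, 1, 0), pool now (3, 4, 4, 4)
  J4 cannot run: need (4, 3, 0, 2) vs free (3, 4, 4, 4) (insufficient R4)
  J8 cannot run: need (4, 2, 3, 0) vs free (3, 4, 4, 4) (insufficient R4)
Processes that can never finish: J4 and J8.


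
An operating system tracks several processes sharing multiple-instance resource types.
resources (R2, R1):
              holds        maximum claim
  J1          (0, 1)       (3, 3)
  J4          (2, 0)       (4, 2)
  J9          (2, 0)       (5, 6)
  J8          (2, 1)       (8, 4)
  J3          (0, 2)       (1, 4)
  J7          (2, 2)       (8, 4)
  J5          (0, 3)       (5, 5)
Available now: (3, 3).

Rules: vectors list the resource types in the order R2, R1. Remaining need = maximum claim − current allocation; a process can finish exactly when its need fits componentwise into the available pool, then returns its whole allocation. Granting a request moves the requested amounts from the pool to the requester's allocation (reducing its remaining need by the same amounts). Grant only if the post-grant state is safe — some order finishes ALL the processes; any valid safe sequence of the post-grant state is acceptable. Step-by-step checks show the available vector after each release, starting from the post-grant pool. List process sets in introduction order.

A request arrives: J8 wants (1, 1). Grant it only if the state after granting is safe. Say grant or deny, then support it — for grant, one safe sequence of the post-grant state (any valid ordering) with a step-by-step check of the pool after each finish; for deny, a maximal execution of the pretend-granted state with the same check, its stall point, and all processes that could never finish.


DENY — the pretend-granted state is unsafe.
Key observation: after J4, J3, J1 the pool peaks at (4, 5), and each blocked process is short somewhere: J9 on R1; J8 on R2; J7 on R2; J5 on R2.
Pretend the grant happened; the run J4, J3, J1 goes as far as possible. Walking it through:
  pool = (2, 2)
  run J4 (needs (2, 2), free (2, 2)); after release of (2, 0) the pool is (4, 2)
  run J3 (needs (1, 2), free (4, 2)); after release of (0, 2) the pool is (4, 4)
  run J1 (needs (3, 2), free (4, 4)); after release of (0, 1) the pool is (4, 5)
  J9 cannot run: need (3, 6) vs free (4, 5) (insufficient R1)
  J8 cannot run: need (5, 2) vs free (4, 5) (insufficient R2)
  J7 cannot run: need (6, 2) vs free (4, 5) (insufficient R2)
  J5 cannot run: need (5, 2) vs free (4, 5) (insufficient R2)
Had the request been granted, J9, J8, J7 and J5 could never finish.


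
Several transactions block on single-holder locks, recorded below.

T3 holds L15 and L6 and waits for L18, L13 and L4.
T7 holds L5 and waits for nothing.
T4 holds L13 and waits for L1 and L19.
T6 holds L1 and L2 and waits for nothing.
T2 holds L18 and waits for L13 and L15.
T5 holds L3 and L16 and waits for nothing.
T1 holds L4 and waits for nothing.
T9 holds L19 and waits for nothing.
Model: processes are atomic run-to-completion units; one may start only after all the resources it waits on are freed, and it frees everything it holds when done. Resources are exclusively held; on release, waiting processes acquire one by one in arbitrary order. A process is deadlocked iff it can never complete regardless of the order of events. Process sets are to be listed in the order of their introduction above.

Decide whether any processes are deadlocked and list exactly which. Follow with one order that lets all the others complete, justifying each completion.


Deadlocked set: T3 and T2.
Key observation: the cycle T3 -> T2 -> T3 can never break — each member waits on the next; no other process is dragged down with it.
One completion order for the rest: T6, T9, T5, T7, T1, T4.
Walking it through:
  T6: no waits; runs immediately, freeing L1 and L2
  T9: no waits; runs immediately, freeing L19
  T5: no waits; runs immediately, freeing L3 and L16
  T7: no waits; runs immediately, freeing L5
  T1: no waits; runs immediately, freeing L4
  run T4 (all its waits — L1 and L19 — are resolved); releases L13


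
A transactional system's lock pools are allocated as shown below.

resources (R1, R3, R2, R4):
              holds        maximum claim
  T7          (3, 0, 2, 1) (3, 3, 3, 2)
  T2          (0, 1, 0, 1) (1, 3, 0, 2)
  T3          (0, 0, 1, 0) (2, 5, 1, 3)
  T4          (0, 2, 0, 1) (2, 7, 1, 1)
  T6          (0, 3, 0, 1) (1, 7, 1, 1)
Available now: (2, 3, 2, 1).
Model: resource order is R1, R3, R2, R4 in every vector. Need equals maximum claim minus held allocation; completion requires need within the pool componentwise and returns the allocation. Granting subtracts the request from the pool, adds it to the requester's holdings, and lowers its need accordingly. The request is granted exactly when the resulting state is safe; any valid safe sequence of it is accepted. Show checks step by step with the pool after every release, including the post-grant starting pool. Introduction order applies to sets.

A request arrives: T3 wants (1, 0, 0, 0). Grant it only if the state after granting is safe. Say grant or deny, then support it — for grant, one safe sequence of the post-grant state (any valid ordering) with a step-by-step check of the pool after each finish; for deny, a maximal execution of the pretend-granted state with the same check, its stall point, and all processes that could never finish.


GRANT — the state after the grant stays safe, e.g. via T2, T7, T6, T3, T4.
Key observation: (1, 3, 2, 1) free after granting still covers T2 first, and each release covers the next.
Verifying the post-grant state step by step:
  pool = (1, 3, 2, 1)
  T2: need (1, 2, 0, 1) fits (1, 3, 2, 1); releases (0, 1, 0, 1), pool now (1, 4, 2, 2)
  T7: need (0, 3, 1, 1) fits (1, 4, 2, 2); releases (3, 0, 2, 1), pool now (4, 4, 4, 3)
  T6: need (1, 4, 1, 0) fits (4, 4, 4, 3); releases (0, 3, 0, 1), pool now (4, 7, 4, 4)
  T3: need (1, 5, 0, 3) fits (4, 7, 4, 4); releases (1, 0, 1, 0), pool now (5, 7, 5, 4)
  T4: need (2, 5, 1, 0) fits (5, 7, 5, 4); releases (0, 2, 0, 1), pool now (5, 9, 5, 5)


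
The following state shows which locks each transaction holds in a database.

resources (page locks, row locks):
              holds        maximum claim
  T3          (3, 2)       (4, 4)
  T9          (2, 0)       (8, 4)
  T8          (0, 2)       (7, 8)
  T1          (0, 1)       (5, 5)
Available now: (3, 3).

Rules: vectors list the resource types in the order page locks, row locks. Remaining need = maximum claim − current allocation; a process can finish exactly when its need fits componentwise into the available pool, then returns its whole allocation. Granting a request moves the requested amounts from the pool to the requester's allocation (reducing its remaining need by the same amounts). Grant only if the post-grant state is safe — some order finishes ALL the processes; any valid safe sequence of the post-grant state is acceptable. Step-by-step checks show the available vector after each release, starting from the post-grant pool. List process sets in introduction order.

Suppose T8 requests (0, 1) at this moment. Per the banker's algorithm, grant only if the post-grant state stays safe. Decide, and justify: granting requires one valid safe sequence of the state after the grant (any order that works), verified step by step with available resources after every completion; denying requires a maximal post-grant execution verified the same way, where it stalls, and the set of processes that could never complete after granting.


GRANT — the state after the grant stays safe, e.g. via T3, T1, T9, T8.
Key observation: even at the reduced pool (3, 2), T3 fits immediately, so safety survives the grant.
Verifying the post-grant state step by step:
  pool = (3, 2)
  run T3 (needs (1, 2), free (3, 2)); after release of (3, 2) the pool is (6, 4)
  run T1 (needs (5, 4), free (6, 4)); after release of (0, 1) the pool is (6, 5)
  run T9 (needs (6, 4), free (6, 5)); after release of (2, 0) the pool is (8, 5)
  run T8 (needs (7, 5), free (8, 5)); after release of (0, 3) the pool is (8, 8)


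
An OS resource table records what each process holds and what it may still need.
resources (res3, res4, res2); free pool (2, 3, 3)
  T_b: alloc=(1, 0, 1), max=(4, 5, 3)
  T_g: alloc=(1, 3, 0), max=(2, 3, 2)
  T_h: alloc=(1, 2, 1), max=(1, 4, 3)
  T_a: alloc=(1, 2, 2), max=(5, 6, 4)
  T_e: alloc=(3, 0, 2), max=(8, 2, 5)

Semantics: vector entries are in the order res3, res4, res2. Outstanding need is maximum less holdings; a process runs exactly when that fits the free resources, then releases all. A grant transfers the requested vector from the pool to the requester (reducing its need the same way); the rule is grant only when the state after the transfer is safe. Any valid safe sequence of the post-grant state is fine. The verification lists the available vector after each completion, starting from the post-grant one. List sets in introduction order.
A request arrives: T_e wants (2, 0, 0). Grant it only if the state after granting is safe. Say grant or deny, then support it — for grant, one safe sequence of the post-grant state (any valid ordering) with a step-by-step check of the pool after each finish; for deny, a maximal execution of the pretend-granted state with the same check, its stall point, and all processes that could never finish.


DENY: after the grant no complete ordering would exist.
Key observation: no order helps: past T_h, T_g, the free pool tops out at (2, 8, 4), below what each blocked process needs in res3.
On the post-grant state, T_h, T_g is a maximal run — nothing extends it. Walking it through:
  pool = (0, 3, 3)
  T_h: need (0, 2, 2) fits (0, 3, 3); releases (1, 2, 1), pool now (1, 5, 4)
  T_g: need (1, 0, 2) fits (1, 5, 4); releases (1, 3, 0), pool now (2, 8, 4)
  blocked: T_b wants (3, 5, 2), pool (2, 8, 4) — not enough res3
  blocked: T_a wants (4, 4, 2), pool (2, 8, 4) — not enough res3
  blocked: T_e wants (3, 2, 3), pool (2, 8, 4) — not enough res3
Post-grant, the permanently blocked set is T_b, T_a and T_e.


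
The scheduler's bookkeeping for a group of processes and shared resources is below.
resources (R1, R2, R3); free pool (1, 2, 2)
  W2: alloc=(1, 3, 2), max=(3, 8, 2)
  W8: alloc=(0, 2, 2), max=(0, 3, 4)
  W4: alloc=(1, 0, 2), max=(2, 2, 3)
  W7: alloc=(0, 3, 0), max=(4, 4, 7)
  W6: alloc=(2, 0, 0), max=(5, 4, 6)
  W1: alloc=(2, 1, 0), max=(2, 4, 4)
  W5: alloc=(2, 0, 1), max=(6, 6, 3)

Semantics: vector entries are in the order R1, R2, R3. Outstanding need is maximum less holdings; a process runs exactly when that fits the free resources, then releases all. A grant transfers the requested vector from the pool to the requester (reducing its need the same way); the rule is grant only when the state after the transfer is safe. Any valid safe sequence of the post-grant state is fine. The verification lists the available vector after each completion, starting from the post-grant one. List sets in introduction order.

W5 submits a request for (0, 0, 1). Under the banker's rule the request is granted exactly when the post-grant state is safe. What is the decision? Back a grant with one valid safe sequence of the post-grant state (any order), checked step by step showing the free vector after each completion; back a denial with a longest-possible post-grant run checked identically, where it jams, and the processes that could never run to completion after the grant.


GRANT: granting preserves safety; a valid post-grant sequence is W4, W8, W1, W2, W6, W5, W7.
Key observation: the grant leaves (1, 2, 1) free — enough for W4, whose release restarts the cascade.
Step-by-step check of the post-grant state:
  pool = (1, 2, 1)
  run W4 (needs (1, 2, 1), free (1, 2, 1)); after release of (1, 0, 2) the pool is (2, 2, 3)
  run W8 (needs (0, 1, 2), free (2, 2, 3)); after release of (0, 2, 2) the pool is (2, 4, 5)
  run W1 (needs (0, 3, 4), free (2, 4, 5)); after release of (2, 1, 0) the pool is (4, 5, 5)
  run W2 (needs (2, 5, 0), free (4, 5, 5)); after release of (1, 3, 2) the pool is (5, 8, 7)
  run W6 (needs (3, 4, 6), free (5, 8, 7)); after release of (2, 0, 0) the pool is (7, 8, 7)
  run W5 (needs (4, 6, 1), free (7, 8, 7)); after release of (2, 0, 2) the pool is (9, 8, 9)
  run W7 (needs (4, 1, 7), free (9, 8, 9)); after release of (0, 3, 0) the pool is (9, 11, 9)


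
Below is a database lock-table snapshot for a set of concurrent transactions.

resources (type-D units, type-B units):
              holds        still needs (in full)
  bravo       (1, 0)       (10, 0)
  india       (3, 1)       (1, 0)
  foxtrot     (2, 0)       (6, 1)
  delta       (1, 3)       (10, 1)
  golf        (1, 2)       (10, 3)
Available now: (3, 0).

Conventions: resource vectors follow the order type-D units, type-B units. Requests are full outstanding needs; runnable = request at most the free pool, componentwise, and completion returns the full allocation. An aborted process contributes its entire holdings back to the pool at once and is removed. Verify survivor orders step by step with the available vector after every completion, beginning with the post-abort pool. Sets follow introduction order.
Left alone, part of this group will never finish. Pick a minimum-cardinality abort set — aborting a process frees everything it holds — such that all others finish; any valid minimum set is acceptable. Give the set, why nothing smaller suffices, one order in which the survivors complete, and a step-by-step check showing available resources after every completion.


Abort bravo and delta.
Key observation: before aborting bravo and delta, golf was permanently blocked — no order could ever run it; afterwards it completes at step 3.
Minimality, checking each single-abort alternative: bravo alone leaves delta blocked (short on type-D units); india alone leaves bravo blocked (short on type-D units); foxtrot alone leaves bravo blocked (short on type-D units); delta alone leaves bravo blocked (short on type-D units); golf alone leaves bravo blocked (short on type-D units).
One survivor order: india, foxtrot, golf. Walking it through (post-abort pool first):
  pool = (5, 3)
  india: need (1, 0) fits (5, 3); releases (3, 1), pool now (8, 4)
  foxtrot: need (6, 1) fits (8, 4); releases (2, 0), pool now (10, 4)
  golf: need (10, 3) fits (10, 4); releases (1, 2), pool now (11, 6)


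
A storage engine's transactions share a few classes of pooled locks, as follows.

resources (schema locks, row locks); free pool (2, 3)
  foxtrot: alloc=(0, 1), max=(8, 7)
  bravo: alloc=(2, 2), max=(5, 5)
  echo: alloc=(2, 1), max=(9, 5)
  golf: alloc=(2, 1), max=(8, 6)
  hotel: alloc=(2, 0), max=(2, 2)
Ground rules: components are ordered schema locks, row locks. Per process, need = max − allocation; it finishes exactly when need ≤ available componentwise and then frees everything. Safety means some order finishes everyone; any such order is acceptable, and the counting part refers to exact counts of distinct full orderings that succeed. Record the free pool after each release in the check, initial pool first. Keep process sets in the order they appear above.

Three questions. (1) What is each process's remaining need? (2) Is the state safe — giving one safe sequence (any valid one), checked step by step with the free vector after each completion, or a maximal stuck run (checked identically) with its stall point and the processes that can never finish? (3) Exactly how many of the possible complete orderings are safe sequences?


(1) Outstanding need per process (order schema locks, row locks):
  foxtrot: (8, 6)
  bravo: (3, 3)
  echo: (7, 4)
  golf: (6, 5)
  hotel: (0, 2)
(2) The state is SAFE; one workable sequence: hotel, bravo, golf, foxtrot, echo.
Key observation: at bravo the run first touches a limit — (3, 3) against (4, 3), exact on a resource it actually requests.
Step-by-step check:
  pool = (2, 3)
  run hotel (needs (0, 2), free (2, 3)); after release of (2, 0) the pool is (4, 3)
  run bravo (needs (3, 3), free (4, 3)); after release of (2, 2) the pool is (6, 5)
  run golf (needs (6, 5), free (6, 5)); after release of (2, 1) the pool is (8, 6)
  run foxtrot (needs (8, 6), free (8, 6)); after release of (0, 1) the pool is (8, 7)
  run echo (needs (7, 4), free (8, 7)); after release of (2, 1) the pool is (10, 8)
(3) Precisely 2 of the possible complete orderings are safe sequences.


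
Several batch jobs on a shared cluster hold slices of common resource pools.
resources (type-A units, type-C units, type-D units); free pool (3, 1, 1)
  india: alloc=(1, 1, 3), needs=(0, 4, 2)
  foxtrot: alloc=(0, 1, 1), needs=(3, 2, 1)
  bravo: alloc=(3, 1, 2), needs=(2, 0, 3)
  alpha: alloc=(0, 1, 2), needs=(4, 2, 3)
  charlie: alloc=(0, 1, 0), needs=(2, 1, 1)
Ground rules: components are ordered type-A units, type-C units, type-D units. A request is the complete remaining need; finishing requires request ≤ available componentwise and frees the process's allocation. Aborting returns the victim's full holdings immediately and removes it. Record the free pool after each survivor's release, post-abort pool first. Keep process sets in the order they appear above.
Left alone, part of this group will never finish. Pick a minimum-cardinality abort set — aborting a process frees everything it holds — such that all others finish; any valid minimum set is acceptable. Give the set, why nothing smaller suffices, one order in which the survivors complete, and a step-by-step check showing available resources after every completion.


The answer: abort alpha.
Key observation: bravo had no path to completion before; after the abort of alpha ((0, 1, 2) returned), step 2 is where it fits.
No smaller set exists: with zero aborts the deadlock remains.
Survivors finish in the order: foxtrot, bravo, india, charlie. Verifying each step (pool after the aborts first):
  pool = (3, 2, 3)
  foxtrot: need (3, 2, 1) fits (3, 2, 3); releases (0, 1, 1), pool now (3, 3, 4)
  bravo: need (2, 0, 3) fits (3, 3, 4); releases (3, 1, 2), pool now (6, 4, 6)
  india: need (0, 4, 2) fits (6, 4, 6); releases (1, 1, 3), pool now (7, 5, 9)
  charlie: need (2, 1, 1) fits (7, 5, 9); releases (0, 1, 0), pool now (7, 6, 9)


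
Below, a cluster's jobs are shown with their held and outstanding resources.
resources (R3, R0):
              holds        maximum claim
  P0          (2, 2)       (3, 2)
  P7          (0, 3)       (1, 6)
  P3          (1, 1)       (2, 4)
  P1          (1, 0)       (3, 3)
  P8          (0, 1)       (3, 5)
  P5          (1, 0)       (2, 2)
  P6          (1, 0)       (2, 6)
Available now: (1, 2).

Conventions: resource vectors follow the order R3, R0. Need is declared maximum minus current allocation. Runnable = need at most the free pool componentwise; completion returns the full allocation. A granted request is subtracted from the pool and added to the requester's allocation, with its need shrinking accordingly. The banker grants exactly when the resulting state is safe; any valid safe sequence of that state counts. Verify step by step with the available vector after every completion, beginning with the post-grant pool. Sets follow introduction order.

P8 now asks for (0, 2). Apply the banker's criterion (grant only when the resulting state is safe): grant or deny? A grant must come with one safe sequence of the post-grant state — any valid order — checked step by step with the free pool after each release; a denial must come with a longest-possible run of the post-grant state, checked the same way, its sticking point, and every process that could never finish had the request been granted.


GRANT: granting preserves safety; a valid post-grant sequence is P0, P8, P5, P3, P1, P7, P6.
Key observation: even at the reduced pool (1, 0), P0 fits immediately, so safety survives the grant.
Step-by-step check of the post-grant state:
  pool = (1, 0)
  P0 needs (1, 0) <= (1, 0) -> finishes; pool += (2, 2) = (3, 2)
  P8 needs (3, 2) <= (3, 2) -> finishes; pool += (0, 3) = (3, 5)
  P5 needs (1, 2) <= (3, 5) -> finishes; pool += (1, 0) = (4, 5)
  P3 needs (1, 3) <= (4, 5) -> finishes; pool += (1, 1) = (5, 6)
  P1 needs (2, 3) <= (5, 6) -> finishes; pool += (1, 0) = (6, 6)
  P7 needs (1, 3) <= (6, 6) -> finishes; pool += (0, 3) = (6, 9)
  P6 needs (1, 6) <= (6, 9) -> finishes; pool += (1, 0) = (7, 9)


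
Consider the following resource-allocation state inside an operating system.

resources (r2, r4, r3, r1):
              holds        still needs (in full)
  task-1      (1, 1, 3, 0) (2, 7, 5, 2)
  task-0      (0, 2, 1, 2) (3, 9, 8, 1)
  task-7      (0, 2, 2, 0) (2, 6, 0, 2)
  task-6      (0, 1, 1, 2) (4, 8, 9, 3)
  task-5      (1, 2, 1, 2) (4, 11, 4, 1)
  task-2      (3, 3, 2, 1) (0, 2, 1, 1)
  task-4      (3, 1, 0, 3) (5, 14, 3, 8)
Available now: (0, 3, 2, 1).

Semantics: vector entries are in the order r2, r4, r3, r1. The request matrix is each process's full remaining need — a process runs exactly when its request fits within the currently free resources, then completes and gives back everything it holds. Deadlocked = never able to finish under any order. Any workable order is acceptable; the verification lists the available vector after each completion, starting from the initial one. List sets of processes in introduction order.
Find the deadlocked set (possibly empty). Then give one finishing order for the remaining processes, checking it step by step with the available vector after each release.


The deadlocked set is empty.
Key observation: the pool covers task-2 at once, and every later process fits after earlier releases.
A valid finishing order for the others: task-2, task-7, task-1, task-0, task-6, task-5, task-4. Check, step by step:
  pool = (0, 3, 2, 1)
  task-2: need (0, 2, 1, 1) fits (0, 3, 2, 1); releases (3, 3, 2, 1), pool now (3, 6, 4, 2)
  task-7: need (2, 6, 0, 2) fits (3, 6, 4, 2); releases (0, 2, 2, 0), pool now (3, 8, 6, 2)
  task-1: need (2, 7, 5, 2) fits (3, 8, 6, 2); releases (1, 1, 3, 0), pool now (4, 9, 9, 2)
  task-0: need (3, 9, 8, 1) fits (4, 9, 9, 2); releases (0, 2, 1, 2), pool now (4, 11, 10, 4)
  task-6: need (4, 8, 9, 3) fits (4, 11, 10, 4); releases (0, 1, 1, 2), pool now (4, 12, 11, 6)
  task-5: need (4, 11, 4, 1) fits (4, 12, 11, 6); releases (1, 2, 1, 2), pool now (5, 14, 12, 8)
  task-4: need (5, 14, 3, 8) fits (5, 14, 12, 8); releases (3, 1, 0, 3), pool now (8, 15, 12, 11)


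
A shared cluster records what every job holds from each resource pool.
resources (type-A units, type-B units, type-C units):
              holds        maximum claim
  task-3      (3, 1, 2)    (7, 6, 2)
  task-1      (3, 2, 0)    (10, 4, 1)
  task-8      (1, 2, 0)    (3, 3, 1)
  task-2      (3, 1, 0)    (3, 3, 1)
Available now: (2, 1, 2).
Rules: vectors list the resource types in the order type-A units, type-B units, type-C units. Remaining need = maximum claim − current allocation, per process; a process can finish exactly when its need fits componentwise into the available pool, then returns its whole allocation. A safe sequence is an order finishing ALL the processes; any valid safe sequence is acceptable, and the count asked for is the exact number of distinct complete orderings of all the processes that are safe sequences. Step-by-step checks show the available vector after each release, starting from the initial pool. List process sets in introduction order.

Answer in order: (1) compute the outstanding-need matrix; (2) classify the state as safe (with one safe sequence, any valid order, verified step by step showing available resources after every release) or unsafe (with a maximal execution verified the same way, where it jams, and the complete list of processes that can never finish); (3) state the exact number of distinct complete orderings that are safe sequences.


(1) Remaining need (order type-A units, type-B units, type-C units):
  task-3: (4, 5, 0)
  task-1: (7, 2, 1)
  task-8: (2, 1, 1)
  task-2: (0, 2, 1)
(2) UNSAFE.
Key observation: after task-8, task-2 the pool peaks at (6, 4, 2), and each blocked process is short somewhere: task-3 on type-B units; task-1 on type-A units.
The run task-8, task-2 cannot be extended any further. Verifying each step:
  pool = (2, 1, 2)
  run task-8 (needs (2, 1, 1), free (2, 1, 2)); after release of (1, 2, 0) the pool is (3, 3, 2)
  run task-2 (needs (0, 2, 1), free (3, 3, 2)); after release of (3, 1, 0) the pool is (6, 4, 2)
  blocked: task-3 wants (4, 5, 0), pool (6, 4, 2) — not enough type-B units
  blocked: task-1 wants (7, 2, 1), pool (6, 4, 2) — not enough type-A units
Permanently blocked: task-3 and task-1.
(3) The exact count: 0 of the possible complete orderings are safe sequences.


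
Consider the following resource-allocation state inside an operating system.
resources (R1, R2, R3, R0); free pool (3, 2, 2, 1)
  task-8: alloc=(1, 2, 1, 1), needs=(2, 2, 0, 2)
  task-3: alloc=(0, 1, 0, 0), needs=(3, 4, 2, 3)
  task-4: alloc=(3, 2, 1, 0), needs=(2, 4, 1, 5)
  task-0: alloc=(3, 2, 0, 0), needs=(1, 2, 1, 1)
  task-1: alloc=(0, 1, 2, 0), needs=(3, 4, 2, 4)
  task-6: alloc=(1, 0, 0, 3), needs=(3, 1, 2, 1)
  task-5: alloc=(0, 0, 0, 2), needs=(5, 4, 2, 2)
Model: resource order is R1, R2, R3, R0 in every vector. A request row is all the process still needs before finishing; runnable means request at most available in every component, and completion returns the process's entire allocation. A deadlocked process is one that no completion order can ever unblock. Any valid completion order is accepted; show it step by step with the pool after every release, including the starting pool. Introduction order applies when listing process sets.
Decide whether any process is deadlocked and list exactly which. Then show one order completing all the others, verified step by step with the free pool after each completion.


The deadlocked set is empty.
Key observation: task-6 fits the free pool immediately, and its release cascades until everyone finishes.
The rest can finish in the order task-6, task-8, task-1, task-5, task-0, task-4, task-3. Step-by-step check:
  pool = (3, 2, 2, 1)
  run task-6 (needs (3, 1, 2, 1), free (3, 2, 2, 1)); after release of (1, 0, 0, 3) the pool is (4, 2, 2, 4)
  run task-8 (needs (2, 2, 0, 2), free (4, 2, 2, 4)); after release of (1, 2, 1, 1) the pool is (5, 4, 3, 5)
  run task-1 (needs (3, 4, 2, 4), free (5, 4, 3, 5)); after release of (0, 1, 2, 0) the pool is (5, 5, 5, 5)
  run task-5 (needs (5, 4, 2, 2), free (5, 5, 5, 5)); after release of (0, 0, 0, 2) the pool is (5, 5, 5, 7)
  run task-0 (needs (1, 2, 1, 1), free (5, 5, 5, 7)); after release of (3, 2, 0, 0) the pool is (8, 7, 5, 7)
  run task-4 (needs (2, 4, 1, 5), free (8, 7, 5, 7)); after release of (3, 2, 1, 0) the pool is (11, 9, 6, 7)
  run task-3 (needs (3, 4, 2, 3), free (11, 9, 6, 7)); after release of (0, 1, 0, 0) the pool is (11, 10, 6, 7)


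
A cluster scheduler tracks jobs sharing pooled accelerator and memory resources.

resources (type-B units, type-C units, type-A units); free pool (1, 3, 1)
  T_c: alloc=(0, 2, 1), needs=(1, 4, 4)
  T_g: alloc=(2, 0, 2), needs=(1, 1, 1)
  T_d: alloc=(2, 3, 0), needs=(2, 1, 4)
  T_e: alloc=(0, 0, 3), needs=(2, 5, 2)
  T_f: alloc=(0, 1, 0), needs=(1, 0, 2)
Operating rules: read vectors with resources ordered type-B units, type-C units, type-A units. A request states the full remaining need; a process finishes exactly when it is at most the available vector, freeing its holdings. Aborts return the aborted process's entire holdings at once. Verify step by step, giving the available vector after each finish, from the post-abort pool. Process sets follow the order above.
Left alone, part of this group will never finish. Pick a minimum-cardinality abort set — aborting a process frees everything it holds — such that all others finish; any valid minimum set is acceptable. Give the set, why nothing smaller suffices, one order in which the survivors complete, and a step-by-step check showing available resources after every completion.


Abort T_d.
Key observation: aborting T_d returns (2, 3, 0), and T_e — hopeless before — runs at step 2 with the returned capacity in the pool.
No smaller set exists: with zero aborts the deadlock remains.
One survivor order: T_g, T_e, T_c, T_f. Walking it through (post-abort pool first):
  pool = (3, 6, 1)
  run T_g (needs (1, 1, 1), free (3, 6, 1)); after release of (2, 0, 2) the pool is (5, 6, 3)
  run T_e (needs (2, 5, 2), free (5, 6, 3)); after release of (0, 0, 3) the pool is (5, 6, 6)
  run T_c (needs (1, 4, 4), free (5, 6, 6)); after release of (0, 2, 1) the pool is (5, 8, 7)
  run T_f (needs (1, 0, 2), free (5, 8, 7)); after release of (0, 1, 0) the pool is (5, 9, 7)


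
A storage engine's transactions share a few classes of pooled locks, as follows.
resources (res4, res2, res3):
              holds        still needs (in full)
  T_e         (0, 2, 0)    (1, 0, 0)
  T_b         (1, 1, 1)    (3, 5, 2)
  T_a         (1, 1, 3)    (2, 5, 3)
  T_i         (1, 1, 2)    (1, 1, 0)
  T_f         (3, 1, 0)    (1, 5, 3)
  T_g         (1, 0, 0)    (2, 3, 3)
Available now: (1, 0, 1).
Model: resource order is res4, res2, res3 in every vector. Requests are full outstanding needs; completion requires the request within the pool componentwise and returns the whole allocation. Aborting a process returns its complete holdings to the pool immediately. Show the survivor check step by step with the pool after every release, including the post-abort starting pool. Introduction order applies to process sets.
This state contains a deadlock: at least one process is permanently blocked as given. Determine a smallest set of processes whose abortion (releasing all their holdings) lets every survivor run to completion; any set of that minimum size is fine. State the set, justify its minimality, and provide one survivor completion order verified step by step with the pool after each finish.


Minimum abort set: T_b and T_a.
Key observation: T_f was stuck for good until T_b and T_a gave back (2, 2, 4); in the order shown it finishes at step 3.
No one abort is enough; case by case: T_e alone leaves T_b blocked (short on res2); T_b alone leaves T_a blocked (short on res2); T_a alone leaves T_b blocked (short on res2); T_i alone leaves T_b blocked (short on res2); T_f alone leaves T_b blocked (short on res2); T_g alone leaves T_b blocked (short on res2).
One survivor order: T_i, T_e, T_f, T_g. Walking it through (post-abort pool first):
  pool = (3, 2, 5)
  run T_i (needs (1, 1, 0), free (3, 2, 5)); after release of (1, 1, 2) the pool is (4, 3, 7)
  run T_e (needs (1, 0, 0), free (4, 3, 7)); after release of (0, 2, 0) the pool is (4, 5, 7)
  run T_f (needs (1, 5, 3), free (4, 5, 7)); after release of (3, 1, 0) the pool is (7, 6, 7)
  run T_g (needs (2, 3, 3), free (7, 6, 7)); after release of (1, 0, 0) the pool is (8, 6, 7)


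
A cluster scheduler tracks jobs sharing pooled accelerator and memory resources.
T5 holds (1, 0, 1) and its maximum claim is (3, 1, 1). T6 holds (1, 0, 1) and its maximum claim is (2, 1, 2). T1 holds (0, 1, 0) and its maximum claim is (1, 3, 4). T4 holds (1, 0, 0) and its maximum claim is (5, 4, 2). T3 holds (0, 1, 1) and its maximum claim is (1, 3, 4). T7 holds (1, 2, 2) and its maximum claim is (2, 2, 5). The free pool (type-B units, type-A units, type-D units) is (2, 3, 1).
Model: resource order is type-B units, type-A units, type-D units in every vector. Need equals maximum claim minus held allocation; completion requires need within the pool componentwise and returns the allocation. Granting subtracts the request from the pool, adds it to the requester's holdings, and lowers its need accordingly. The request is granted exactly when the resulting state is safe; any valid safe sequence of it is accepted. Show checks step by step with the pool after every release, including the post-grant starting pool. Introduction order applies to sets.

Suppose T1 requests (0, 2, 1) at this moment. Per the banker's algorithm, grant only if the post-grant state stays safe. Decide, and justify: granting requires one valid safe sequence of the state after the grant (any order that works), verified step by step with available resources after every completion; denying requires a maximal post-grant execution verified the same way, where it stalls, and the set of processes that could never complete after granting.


DENY: after the grant no complete ordering would exist.
Key observation: after T5, T6 the pool peaks at (4, 1, 2), and each blocked process is short somewhere: T1 on type-D units; T4 on type-A units; T3 on type-A units, type-D units; T7 on type-D units.
Pretend the grant happened; the run T5, T6 goes as far as possible. Step-by-step check:
  pool = (2, 1, 0)
  run T5 (needs (2, 1, 0), free (2, 1, 0)); after release of (1, 0, 1) the pool is (3, 1, 1)
  run T6 (needs (1, 1, 1), free (3, 1, 1)); after release of (1, 0, 1) the pool is (4, 1, 2)
  blocked: T1 wants (1, 0, 3), pool (4, 1, 2) — not enough type-D units
  blocked: T4 wants (4, 4, 2), pool (4, 1, 2) — not enough type-A units
  blocked: T3 wants (1, 2, 3), pool (4, 1, 2) — not enough type-A units and type-D units
  blocked: T7 wants (1, 0, 3), pool (4, 1, 2) — not enough type-D units
Had the request been granted, T1, T4, T3 and T7 could never finish.


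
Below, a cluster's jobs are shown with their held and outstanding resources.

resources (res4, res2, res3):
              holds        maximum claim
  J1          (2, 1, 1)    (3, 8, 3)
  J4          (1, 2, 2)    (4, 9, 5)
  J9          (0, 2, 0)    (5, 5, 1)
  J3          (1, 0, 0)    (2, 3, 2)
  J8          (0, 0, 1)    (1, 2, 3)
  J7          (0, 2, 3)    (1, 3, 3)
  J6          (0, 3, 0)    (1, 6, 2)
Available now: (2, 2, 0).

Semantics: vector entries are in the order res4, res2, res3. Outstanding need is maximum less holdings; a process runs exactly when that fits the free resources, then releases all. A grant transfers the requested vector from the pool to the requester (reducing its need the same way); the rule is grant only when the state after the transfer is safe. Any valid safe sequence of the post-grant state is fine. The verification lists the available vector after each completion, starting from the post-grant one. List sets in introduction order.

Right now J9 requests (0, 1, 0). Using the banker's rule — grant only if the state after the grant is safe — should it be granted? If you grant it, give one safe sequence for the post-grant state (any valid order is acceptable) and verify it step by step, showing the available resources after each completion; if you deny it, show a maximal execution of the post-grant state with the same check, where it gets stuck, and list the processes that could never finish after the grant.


DENY — the pretend-granted state is unsafe.
Key observation: after J7, J8, J6, J3 the pool peaks at (3, 6, 4), and each blocked process is short somewhere: J1 on res2; J4 on res2; J9 on res4.
Pretend the grant happened; the run J7, J8, J6, J3 goes as far as possible. Step-by-step check:
  pool = (2, 1, 0)
  J7 needs (1, 1, 0) <= (2, 1, 0) -> finishes; pool += (0, 2, 3) = (2, 3, 3)
  J8 needs (1, 2, 2) <= (2, 3, 3) -> finishes; pool += (0, 0, 1) = (2, 3, 4)
  J6 needs (1, 3, 2) <= (2, 3, 4) -> finishes; pool += (0, 3, 0) = (2, 6, 4)
  J3 needs (1, 3, 2) <= (2, 6, 4) -> finishes; pool += (1, 0, 0) = (3, 6, 4)
  J1 cannot run: need (1, 7, 2) vs free (3, 6, 4) (insufficient res2)
  J4 cannot run: need (3, 7, 3) vs free (3, 6, 4) (insufficient res2)
  J9 cannot run: need (5, 2, 1) vs free (3, 6, 4) (insufficient res4)
Had the request been granted, J1, J4 and J9 could never finish.
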